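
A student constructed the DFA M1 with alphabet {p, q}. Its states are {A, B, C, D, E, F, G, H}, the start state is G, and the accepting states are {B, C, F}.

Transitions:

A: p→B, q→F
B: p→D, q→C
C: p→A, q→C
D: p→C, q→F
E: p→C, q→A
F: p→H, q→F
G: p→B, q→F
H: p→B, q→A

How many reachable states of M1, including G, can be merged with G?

3

First remove the unreachable states {E}; 7 states remain.
Start with accepting vs non-accepting: {B,C,F} | {A,D,G,H}.
Refine {A,D,G,H} on symbol q: members go to different blocks, giving {A,D,G} and {H}.
On input p, block {B,C,F} splits into {B,C} and {F}.
Stable partition: {B,C} | {A,D,G} | {H} | {F} — 4 equivalence classes.
The equivalence class containing G is {A,D,G}, of size 3.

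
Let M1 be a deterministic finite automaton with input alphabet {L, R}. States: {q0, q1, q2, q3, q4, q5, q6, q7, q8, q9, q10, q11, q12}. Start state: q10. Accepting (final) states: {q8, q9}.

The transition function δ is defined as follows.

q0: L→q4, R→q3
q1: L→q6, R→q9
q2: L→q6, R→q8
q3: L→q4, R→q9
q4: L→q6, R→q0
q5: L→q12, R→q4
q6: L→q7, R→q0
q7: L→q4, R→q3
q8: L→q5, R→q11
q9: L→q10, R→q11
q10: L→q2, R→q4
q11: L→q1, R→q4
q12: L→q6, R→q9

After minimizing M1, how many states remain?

P0 = {q8,q9} | {q0,q1,q2,q3,q4,q5,q6,q7,q10,q11,q12}.
On input R, block {q0,q1,q2,q3,q4,q5,q6,q7,q10,q11,q12} splits into {q0,q4,q5,q6,q7,q10,q11} and {q1,q2,q3,q12}.
On input L, block {q0,q4,q5,q6,q7,q10,q11} splits into {q0,q4,q6,q7} and {q5,q10,q11}.
Split {q0,q4,q6,q7} by δ(·,R) → {q0,q7} and {q4,q6}.
Split {q4,q6} by δ(·,L) → {q4} and {q6}.
Split {q1,q2,q3,q12} by δ(·,L) → {q1,q2,q12} and {q3}.
The partition is now stable with 7 blocks: {q8,q9} | {q0,q7} | {q1,q2,q12} | {q5,q10,q11} | {q4} | {q6} | {q3}.

7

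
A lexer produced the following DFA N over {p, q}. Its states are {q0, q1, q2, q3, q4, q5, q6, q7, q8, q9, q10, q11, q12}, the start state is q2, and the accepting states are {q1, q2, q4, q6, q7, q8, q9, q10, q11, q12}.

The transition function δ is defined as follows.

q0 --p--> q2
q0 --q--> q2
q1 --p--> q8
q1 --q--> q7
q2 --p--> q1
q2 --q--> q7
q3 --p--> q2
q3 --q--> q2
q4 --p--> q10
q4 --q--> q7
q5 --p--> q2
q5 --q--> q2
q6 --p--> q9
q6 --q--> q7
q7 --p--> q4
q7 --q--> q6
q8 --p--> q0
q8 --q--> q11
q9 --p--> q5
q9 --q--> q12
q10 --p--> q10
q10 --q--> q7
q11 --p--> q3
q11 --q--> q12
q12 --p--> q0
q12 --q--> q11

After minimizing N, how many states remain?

6

P0 = {q1,q2,q4,q6,q7,q8,q9,q10,q11,q12} | {q0,q3,q5}.
Refine {q1,q2,q4,q6,q7,q8,q9,q10,q11,q12} on symbol p: members go to different blocks, giving {q1,q2,q4,q6,q7,q10} and {q8,q9,q11,q12}.
Split {q1,q2,q4,q6,q7,q10} by δ(·,p) → {q2,q4,q7,q10} and {q1,q6}.
Split {q2,q4,q7,q10} by δ(·,p) → {q4,q7,q10} and {q2}.
Split {q4,q7,q10} by δ(·,q) → {q4,q10} and {q7}.
The partition is now stable with 6 blocks: {q4,q10} | {q0,q3,q5} | {q8,q9,q11,q12} | {q1,q6} | {q2} | {q7}.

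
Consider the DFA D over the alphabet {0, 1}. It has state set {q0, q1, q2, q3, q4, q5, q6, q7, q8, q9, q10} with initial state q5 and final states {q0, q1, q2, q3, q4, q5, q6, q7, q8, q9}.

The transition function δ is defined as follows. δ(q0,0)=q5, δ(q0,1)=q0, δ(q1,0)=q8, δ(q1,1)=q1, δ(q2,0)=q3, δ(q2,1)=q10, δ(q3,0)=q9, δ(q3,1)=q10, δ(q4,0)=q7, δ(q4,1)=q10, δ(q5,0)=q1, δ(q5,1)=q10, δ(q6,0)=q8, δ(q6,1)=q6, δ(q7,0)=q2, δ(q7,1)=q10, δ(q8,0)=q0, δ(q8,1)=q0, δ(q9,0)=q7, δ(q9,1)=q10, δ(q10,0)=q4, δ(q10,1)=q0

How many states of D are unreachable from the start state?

1

BFS from q5 reaches {q0, q1, q2, q3, q4, q5, q7, q8, q9, q10}; the 1 state(s) q6 are never visited.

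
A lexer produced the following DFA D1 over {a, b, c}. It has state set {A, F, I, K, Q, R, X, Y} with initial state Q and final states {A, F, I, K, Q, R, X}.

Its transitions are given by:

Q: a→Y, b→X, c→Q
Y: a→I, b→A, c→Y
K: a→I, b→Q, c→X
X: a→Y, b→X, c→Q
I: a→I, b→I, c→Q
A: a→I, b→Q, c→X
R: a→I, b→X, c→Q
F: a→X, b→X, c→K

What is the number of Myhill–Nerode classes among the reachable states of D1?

Reachable states from the start: {A,I,Q,X,Y}. Unreachable: {F,K,R} — drop them.
Start with accepting vs non-accepting: {A,I,Q,X} | {Y}.
On input a, block {A,I,Q,X} splits into {A,I} and {Q,X}.
Split {A,I} by δ(·,b) → {I} and {A}.
The partition is now stable with 4 blocks: {I} | {Y} | {Q,X} | {A}.

4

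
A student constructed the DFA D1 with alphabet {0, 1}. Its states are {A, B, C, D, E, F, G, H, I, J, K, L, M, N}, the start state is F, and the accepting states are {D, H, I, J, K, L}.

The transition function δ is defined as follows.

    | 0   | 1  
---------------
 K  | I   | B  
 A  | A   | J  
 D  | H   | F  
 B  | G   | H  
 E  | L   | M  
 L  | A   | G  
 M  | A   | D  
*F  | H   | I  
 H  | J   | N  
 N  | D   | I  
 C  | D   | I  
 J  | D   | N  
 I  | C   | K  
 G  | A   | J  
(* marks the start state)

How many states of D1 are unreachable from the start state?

3

BFS from F reaches {A, B, C, D, F, G, H, I, J, K, N}; the 3 state(s) E, L, M are never visited.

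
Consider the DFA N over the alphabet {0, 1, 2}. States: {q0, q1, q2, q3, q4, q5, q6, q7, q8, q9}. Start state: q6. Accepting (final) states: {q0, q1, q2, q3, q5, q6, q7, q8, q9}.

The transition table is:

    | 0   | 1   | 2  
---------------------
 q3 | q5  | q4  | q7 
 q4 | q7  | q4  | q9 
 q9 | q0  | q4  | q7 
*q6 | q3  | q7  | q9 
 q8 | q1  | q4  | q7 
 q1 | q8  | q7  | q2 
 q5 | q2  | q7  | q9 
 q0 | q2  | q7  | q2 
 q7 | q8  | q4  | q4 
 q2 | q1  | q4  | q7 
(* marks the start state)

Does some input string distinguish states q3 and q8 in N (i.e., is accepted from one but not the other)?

No

Every state is reachable, so we keep all 10.
Initial partition by acceptance: {q0,q1,q2,q3,q5,q6,q7,q8,q9} | {q4}.
Split {q0,q1,q2,q3,q5,q6,q7,q8,q9} by δ(·,1) → {q2,q3,q7,q8,q9} and {q0,q1,q5,q6}.
On input 0, block {q2,q3,q7,q8,q9} splits into {q2,q3,q8,q9} and {q7}.
No further refinement is possible. Final partition (4 blocks): {q2,q3,q8,q9} | {q4} | {q0,q1,q5,q6} | {q7}.
q3 and q8 lie in the same block of the stable partition, so they are equivalent — no string distinguishes them.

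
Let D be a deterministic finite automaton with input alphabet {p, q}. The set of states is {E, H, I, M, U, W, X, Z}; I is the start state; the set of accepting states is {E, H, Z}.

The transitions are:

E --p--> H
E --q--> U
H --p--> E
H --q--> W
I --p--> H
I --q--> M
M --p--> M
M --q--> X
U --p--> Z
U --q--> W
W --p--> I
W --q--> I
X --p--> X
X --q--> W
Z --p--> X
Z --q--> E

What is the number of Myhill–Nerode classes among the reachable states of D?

8

Start with accepting vs non-accepting: {E,H,Z} | {I,M,U,W,X}.
On input p, block {E,H,Z} splits into {E,H} and {Z}.
On input p, block {I,M,U,W,X} splits into {M,W,X} and {I} and {U}.
On input q, block {E,H} splits into {H} and {E}.
On input p, block {M,W,X} splits into {M,X} and {W}.
Refine {M,X} on symbol q: members go to different blocks, giving {X} and {M}.
Stable partition: {H} | {X} | {Z} | {I} | {U} | {E} | {W} | {M} — 8 equivalence classes.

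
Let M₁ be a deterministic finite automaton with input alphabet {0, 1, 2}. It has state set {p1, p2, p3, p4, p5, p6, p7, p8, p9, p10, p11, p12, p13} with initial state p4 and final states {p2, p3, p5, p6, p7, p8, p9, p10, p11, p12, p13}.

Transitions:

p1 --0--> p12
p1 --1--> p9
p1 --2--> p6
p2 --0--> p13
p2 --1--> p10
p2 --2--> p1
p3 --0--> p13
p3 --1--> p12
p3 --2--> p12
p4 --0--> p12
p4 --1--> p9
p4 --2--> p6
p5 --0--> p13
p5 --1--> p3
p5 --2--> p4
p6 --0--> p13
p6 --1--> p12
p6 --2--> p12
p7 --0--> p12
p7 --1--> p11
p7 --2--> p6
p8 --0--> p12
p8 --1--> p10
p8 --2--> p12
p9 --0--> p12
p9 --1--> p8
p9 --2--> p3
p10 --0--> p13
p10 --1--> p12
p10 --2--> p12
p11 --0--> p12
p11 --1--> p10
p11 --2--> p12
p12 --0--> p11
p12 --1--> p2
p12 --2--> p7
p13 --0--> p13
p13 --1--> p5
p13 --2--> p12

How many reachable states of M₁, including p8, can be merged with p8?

P0 = {p2,p3,p5,p6,p7,p8,p9,p10,p11,p12,p13} | {p1,p4}.
Split {p2,p3,p5,p6,p7,p8,p9,p10,p11,p12,p13} by δ(·,2) → {p3,p6,p7,p8,p9,p10,p11,p12,p13} and {p2,p5}.
Refine {p3,p6,p7,p8,p9,p10,p11,p12,p13} on symbol 1: members go to different blocks, giving {p3,p6,p7,p8,p9,p10,p11} and {p12,p13}.
Split {p3,p6,p7,p8,p9,p10,p11} by δ(·,1) → {p7,p8,p9,p11} and {p3,p6,p10}.
Refine {p7,p8,p9,p11} on symbol 1: members go to different blocks, giving {p7,p9} and {p8,p11}.
Refine {p12,p13} on symbol 0: members go to different blocks, giving {p12} and {p13}.
The partition is now stable with 7 blocks: {p7,p9} | {p1,p4} | {p2,p5} | {p12} | {p3,p6,p10} | {p8,p11} | {p13}.
State p8 belongs to the block {p8,p11}, which has 2 states.

2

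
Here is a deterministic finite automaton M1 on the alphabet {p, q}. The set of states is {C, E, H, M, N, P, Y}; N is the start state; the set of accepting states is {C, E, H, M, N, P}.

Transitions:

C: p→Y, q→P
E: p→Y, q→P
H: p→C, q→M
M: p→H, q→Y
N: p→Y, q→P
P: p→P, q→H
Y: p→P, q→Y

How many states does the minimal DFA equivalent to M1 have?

Reachable states from the start: {C,H,M,N,P,Y}. Unreachable: {E} — drop them.
Start with accepting vs non-accepting: {C,H,M,N,P} | {Y}.
Refine {C,H,M,N,P} on symbol p: members go to different blocks, giving {H,M,P} and {C,N}.
On input p, block {H,M,P} splits into {M,P} and {H}.
Split {M,P} by δ(·,p) → {M} and {P}.
No further refinement is possible. Final partition (5 blocks): {M} | {Y} | {C,N} | {H} | {P}.

5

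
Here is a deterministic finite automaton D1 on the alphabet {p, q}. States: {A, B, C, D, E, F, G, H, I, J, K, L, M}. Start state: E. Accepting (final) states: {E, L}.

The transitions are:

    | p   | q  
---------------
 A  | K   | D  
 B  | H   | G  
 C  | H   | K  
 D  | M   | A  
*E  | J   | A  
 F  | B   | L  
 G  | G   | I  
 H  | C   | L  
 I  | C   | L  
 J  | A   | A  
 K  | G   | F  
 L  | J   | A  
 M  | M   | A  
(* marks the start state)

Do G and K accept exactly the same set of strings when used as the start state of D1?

Initial partition by acceptance: {E,L} | {A,B,C,D,F,G,H,I,J,K,M}.
Split {A,B,C,D,F,G,H,I,J,K,M} by δ(·,q) → {A,B,C,D,G,J,K,M} and {F,H,I}.
On input p, block {A,B,C,D,G,J,K,M} splits into {A,D,G,J,K,M} and {B,C}.
On input q, block {A,D,G,J,K,M} splits into {A,D,J,M} and {G,K}.
Split {A,D,J,M} by δ(·,p) → {D,J,M} and {A}.
On input p, block {D,J,M} splits into {D,M} and {J}.
No further refinement is possible. Final partition (7 blocks): {E,L} | {D,M} | {F,H,I} | {B,C} | {G,K} | {A} | {J}.
G and K lie in the same block of the stable partition, so they are equivalent — no string distinguishes them.

Yes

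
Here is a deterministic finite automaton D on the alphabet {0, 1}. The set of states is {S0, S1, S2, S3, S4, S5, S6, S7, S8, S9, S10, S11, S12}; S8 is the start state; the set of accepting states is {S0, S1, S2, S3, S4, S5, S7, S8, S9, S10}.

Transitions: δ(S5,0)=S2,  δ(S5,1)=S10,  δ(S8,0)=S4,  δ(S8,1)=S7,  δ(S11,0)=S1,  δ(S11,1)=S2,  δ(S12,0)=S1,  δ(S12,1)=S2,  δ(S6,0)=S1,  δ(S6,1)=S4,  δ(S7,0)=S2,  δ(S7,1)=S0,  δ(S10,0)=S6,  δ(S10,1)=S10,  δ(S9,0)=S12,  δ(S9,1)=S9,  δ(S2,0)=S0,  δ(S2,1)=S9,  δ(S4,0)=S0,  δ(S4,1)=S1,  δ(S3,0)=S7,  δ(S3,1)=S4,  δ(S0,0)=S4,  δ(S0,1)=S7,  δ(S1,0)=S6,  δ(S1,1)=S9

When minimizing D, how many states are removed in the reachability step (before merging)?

No path from S8 leads to S3, S5, S10, S11; the other 9 states are all reachable.

4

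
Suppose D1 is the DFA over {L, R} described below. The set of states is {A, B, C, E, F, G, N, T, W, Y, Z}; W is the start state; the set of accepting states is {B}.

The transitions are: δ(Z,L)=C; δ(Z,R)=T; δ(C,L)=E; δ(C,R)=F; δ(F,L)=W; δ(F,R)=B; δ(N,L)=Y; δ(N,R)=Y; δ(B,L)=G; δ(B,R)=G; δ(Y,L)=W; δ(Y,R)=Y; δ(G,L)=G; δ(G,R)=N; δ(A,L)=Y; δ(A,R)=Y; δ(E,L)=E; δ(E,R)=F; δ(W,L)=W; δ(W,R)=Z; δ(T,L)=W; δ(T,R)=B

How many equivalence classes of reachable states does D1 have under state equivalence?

Reachable states from the start: {B,C,E,F,G,N,T,W,Y,Z}. Unreachable: {A} — drop them.
P0 = {B} | {C,E,F,G,N,T,W,Y,Z}.
Refine {C,E,F,G,N,T,W,Y,Z} on symbol R: members go to different blocks, giving {C,E,G,N,W,Y,Z} and {F,T}.
Refine {C,E,G,N,W,Y,Z} on symbol R: members go to different blocks, giving {G,N,W,Y} and {C,E,Z}.
On input R, block {G,N,W,Y} splits into {G,N,Y} and {W}.
On input L, block {G,N,Y} splits into {G,N} and {Y}.
On input L, block {G,N} splits into {N} and {G}.
The partition is now stable with 7 blocks: {B} | {N} | {F,T} | {C,E,Z} | {W} | {Y} | {G}.

7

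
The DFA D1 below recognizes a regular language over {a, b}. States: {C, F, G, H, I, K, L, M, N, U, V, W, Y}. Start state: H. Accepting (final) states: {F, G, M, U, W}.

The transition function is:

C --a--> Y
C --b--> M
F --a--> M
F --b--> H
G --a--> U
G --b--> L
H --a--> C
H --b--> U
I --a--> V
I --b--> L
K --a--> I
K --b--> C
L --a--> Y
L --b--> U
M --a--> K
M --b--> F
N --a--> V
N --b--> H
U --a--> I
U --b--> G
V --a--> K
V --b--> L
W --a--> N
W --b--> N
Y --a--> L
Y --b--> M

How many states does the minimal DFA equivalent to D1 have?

Reachable states from the start: {C,F,G,H,I,K,L,M,U,V,Y}. Unreachable: {N,W} — drop them.
Initial partition by acceptance: {F,G,M,U} | {C,H,I,K,L,V,Y}.
Refine {F,G,M,U} on symbol a: members go to different blocks, giving {F,G} and {M,U}.
Split {C,H,I,K,L,V,Y} by δ(·,b) → {C,H,L,Y} and {I,K,V}.
Stable partition: {F,G} | {C,H,L,Y} | {M,U} | {I,K,V} — 4 equivalence classes.

4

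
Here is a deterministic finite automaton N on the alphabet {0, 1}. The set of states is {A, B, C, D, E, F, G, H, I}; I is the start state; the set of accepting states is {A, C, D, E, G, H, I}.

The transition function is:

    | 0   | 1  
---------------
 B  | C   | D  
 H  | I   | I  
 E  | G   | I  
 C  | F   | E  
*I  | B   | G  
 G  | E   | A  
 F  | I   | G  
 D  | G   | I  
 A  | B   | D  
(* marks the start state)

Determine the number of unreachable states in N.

No path from I leads to H; the other 8 states are all reachable.

1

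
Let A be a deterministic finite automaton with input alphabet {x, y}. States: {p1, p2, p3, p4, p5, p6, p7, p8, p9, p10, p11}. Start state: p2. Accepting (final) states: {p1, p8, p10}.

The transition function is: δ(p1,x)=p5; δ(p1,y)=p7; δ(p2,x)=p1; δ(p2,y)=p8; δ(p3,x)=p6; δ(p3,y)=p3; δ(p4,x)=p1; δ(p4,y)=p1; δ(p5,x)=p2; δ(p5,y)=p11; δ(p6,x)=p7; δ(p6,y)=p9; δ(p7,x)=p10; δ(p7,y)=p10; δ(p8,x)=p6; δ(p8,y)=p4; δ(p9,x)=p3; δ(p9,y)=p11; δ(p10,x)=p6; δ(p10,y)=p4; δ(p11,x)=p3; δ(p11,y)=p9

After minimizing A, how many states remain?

All states are reachable from the start state.
Start with accepting vs non-accepting: {p1,p8,p10} | {p2,p3,p4,p5,p6,p7,p9,p11}.
Split {p2,p3,p4,p5,p6,p7,p9,p11} by δ(·,x) → {p3,p5,p6,p9,p11} and {p2,p4,p7}.
Split {p3,p5,p6,p9,p11} by δ(·,x) → {p3,p9,p11} and {p5,p6}.
Split {p3,p9,p11} by δ(·,x) → {p9,p11} and {p3}.
No further refinement is possible. Final partition (5 blocks): {p1,p8,p10} | {p9,p11} | {p2,p4,p7} | {p5,p6} | {p3}.

5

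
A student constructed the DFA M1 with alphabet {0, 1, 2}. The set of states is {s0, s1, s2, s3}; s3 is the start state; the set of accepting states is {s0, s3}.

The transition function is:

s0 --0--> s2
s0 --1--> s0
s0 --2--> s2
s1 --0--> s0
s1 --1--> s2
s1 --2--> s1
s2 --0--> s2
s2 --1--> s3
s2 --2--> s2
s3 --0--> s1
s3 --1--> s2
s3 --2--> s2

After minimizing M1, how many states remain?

4

Start with accepting vs non-accepting: {s0,s3} | {s1,s2}.
On input 1, block {s0,s3} splits into {s0} and {s3}.
On input 0, block {s1,s2} splits into {s1} and {s2}.
Stable partition: {s0} | {s1} | {s3} | {s2} — 4 equivalence classes.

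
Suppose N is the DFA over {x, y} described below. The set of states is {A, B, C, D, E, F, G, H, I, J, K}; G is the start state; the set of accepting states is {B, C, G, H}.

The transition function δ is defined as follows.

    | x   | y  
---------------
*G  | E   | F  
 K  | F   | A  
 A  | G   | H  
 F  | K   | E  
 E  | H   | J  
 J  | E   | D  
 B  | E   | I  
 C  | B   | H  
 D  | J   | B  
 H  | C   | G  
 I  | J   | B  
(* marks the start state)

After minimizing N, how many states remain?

10

Initial partition by acceptance: {B,C,G,H} | {A,D,E,F,I,J,K}.
Split {B,C,G,H} by δ(·,x) → {B,G} and {C,H}.
Split {A,D,E,F,I,J,K} by δ(·,x) → {D,F,I,J,K} and {A} and {E}.
Refine {D,F,I,J,K} on symbol x: members go to different blocks, giving {D,F,I,K} and {J}.
Refine {D,F,I,K} on symbol x: members go to different blocks, giving {D,I} and {F,K}.
On input y, block {B,G} splits into {B} and {G}.
Split {C,H} by δ(·,x) → {C} and {H}.
Refine {F,K} on symbol y: members go to different blocks, giving {F} and {K}.
The partition is now stable with 10 blocks: {B} | {D,I} | {C} | {A} | {E} | {J} | {F} | {G} | {H} | {K}.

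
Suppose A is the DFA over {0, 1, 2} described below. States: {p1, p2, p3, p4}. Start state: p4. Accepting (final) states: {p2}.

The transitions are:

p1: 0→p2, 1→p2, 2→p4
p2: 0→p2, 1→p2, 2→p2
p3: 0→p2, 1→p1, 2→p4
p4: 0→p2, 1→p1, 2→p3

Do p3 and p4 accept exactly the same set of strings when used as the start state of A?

Yes

All states are reachable from the start state.
P0 = {p2} | {p1,p3,p4}.
Refine {p1,p3,p4} on symbol 1: members go to different blocks, giving {p3,p4} and {p1}.
The partition is now stable with 3 blocks: {p2} | {p3,p4} | {p1}.
p3 and p4 lie in the same block of the stable partition, so they are equivalent — no string distinguishes them.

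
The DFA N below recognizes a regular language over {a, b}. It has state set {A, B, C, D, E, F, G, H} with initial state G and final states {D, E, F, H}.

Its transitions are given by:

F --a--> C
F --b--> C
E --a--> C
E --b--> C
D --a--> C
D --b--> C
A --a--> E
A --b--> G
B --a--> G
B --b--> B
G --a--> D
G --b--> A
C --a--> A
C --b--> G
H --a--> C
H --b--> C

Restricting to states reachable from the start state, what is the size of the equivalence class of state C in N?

First remove the unreachable states {B,F,H}; 5 states remain.
P0 = {D,E} | {A,C,G}.
On input a, block {A,C,G} splits into {A,G} and {C}.
The partition is now stable with 3 blocks: {D,E} | {A,G} | {C}.
State C belongs to the block {C}, which has 1 states.

1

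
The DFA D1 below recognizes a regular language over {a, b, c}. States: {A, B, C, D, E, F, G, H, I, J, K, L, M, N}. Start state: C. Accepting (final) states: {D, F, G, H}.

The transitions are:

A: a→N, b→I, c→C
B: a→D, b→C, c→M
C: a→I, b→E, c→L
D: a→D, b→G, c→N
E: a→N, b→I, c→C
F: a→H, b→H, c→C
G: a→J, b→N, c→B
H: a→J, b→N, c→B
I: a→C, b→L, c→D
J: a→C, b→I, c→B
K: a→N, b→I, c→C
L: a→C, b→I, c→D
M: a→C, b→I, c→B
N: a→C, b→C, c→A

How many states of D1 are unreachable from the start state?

3

Starting at C and following transitions, the reachable set is {A, B, C, D, E, G, I, J, L, M, N}. That leaves F, H, K unreachable — 3 in total.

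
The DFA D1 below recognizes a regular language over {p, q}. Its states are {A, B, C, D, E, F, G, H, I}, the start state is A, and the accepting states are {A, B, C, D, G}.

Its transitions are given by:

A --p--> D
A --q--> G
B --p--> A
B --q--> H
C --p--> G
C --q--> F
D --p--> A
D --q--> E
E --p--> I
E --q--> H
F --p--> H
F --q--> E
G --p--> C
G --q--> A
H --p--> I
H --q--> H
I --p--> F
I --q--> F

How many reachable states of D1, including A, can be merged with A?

States {B} cannot be reached from the start state, so discard them.
P0 = {A,C,D,G} | {E,F,H,I}.
Refine {A,C,D,G} on symbol q: members go to different blocks, giving {A,G} and {C,D}.
No further refinement is possible. Final partition (3 blocks): {A,G} | {E,F,H,I} | {C,D}.
State A belongs to the block {A,G}, which has 2 states.

2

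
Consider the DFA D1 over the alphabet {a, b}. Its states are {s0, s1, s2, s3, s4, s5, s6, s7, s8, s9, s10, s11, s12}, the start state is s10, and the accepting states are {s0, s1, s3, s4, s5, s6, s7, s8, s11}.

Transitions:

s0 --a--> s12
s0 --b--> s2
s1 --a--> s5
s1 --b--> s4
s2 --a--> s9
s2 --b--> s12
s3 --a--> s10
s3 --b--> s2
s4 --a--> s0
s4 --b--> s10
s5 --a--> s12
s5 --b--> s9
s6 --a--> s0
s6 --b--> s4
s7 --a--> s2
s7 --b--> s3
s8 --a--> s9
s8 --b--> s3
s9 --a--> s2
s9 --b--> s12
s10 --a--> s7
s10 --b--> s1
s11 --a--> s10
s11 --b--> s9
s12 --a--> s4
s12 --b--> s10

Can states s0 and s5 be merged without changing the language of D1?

Reachable states from the start: {s0,s1,s2,s3,s4,s5,s7,s9,s10,s12}. Unreachable: {s6,s8,s11} — drop them.
Initial partition by acceptance: {s0,s1,s3,s4,s5,s7} | {s2,s9,s10,s12}.
On input a, block {s0,s1,s3,s4,s5,s7} splits into {s0,s3,s5,s7} and {s1,s4}.
Refine {s0,s3,s5,s7} on symbol b: members go to different blocks, giving {s0,s3,s5} and {s7}.
Split {s2,s9,s10,s12} by δ(·,a) → {s2,s9} and {s10} and {s12}.
Refine {s0,s3,s5} on symbol a: members go to different blocks, giving {s0,s5} and {s3}.
Split {s1,s4} by δ(·,b) → {s1} and {s4}.
No further refinement is possible. Final partition (8 blocks): {s0,s5} | {s2,s9} | {s1} | {s7} | {s10} | {s12} | {s3} | {s4}.
s0 and s5 lie in the same block of the stable partition, so they are equivalent — no string distinguishes them.

Yes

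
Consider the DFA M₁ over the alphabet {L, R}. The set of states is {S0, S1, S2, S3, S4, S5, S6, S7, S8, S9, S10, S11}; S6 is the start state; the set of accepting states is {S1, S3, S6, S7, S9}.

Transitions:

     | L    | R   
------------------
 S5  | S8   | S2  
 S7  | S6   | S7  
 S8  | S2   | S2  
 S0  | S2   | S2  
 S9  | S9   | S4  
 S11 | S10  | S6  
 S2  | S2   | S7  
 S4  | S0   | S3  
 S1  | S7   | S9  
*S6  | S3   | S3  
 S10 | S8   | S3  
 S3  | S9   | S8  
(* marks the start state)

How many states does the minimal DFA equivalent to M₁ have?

7

Reachable states from the start: {S0,S2,S3,S4,S6,S7,S8,S9}. Unreachable: {S1,S5,S10,S11} — drop them.
P0 = {S3,S6,S7,S9} | {S0,S2,S4,S8}.
Split {S3,S6,S7,S9} by δ(·,R) → {S3,S9} and {S6,S7}.
Split {S0,S2,S4,S8} by δ(·,R) → {S0,S8} and {S2} and {S4}.
On input R, block {S3,S9} splits into {S3} and {S9}.
Split {S6,S7} by δ(·,L) → {S6} and {S7}.
No further refinement is possible. Final partition (7 blocks): {S3} | {S0,S8} | {S6} | {S2} | {S4} | {S9} | {S7}.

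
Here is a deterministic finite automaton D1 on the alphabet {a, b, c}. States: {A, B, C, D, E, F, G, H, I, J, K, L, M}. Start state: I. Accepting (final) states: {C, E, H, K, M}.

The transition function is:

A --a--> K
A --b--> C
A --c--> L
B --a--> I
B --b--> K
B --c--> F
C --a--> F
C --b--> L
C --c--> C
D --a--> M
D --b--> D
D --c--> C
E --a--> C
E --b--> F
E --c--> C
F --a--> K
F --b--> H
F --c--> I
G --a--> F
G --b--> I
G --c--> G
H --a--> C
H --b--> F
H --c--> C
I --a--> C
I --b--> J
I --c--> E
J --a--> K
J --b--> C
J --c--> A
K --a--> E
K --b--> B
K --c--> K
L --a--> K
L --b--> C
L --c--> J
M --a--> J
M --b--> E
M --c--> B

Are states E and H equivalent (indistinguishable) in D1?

Yes

Reachable states from the start: {A,B,C,E,F,H,I,J,K,L}. Unreachable: {D,G,M} — drop them.
P0 = {C,E,H,K} | {A,B,F,I,J,L}.
On input a, block {C,E,H,K} splits into {E,H,K} and {C}.
Refine {E,H,K} on symbol a: members go to different blocks, giving {E,H} and {K}.
Split {A,B,F,I,J,L} by δ(·,a) → {A,F,J,L} and {B} and {I}.
On input b, block {A,F,J,L} splits into {A,J,L} and {F}.
Stable partition: {E,H} | {A,J,L} | {C} | {K} | {B} | {I} | {F} — 7 equivalence classes.
E and H lie in the same block of the stable partition, so they are equivalent — no string distinguishes them.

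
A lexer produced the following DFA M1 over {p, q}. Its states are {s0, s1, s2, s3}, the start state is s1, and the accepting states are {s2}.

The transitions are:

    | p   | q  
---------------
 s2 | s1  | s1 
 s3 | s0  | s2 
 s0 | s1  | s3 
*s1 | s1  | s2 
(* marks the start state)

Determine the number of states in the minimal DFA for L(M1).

First remove the unreachable states {s0,s3}; 2 states remain.
Initial partition by acceptance: {s2} | {s1}.
No further refinement is possible. Final partition (2 blocks): {s2} | {s1}.

2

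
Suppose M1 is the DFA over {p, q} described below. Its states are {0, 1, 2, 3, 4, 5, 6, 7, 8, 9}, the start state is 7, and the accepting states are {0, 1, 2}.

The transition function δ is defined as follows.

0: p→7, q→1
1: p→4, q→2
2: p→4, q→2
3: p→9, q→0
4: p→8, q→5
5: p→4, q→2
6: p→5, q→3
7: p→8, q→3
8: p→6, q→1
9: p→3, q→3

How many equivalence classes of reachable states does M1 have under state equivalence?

3

All states are reachable from the start state.
Start with accepting vs non-accepting: {0,1,2} | {3,4,5,6,7,8,9}.
Refine {3,4,5,6,7,8,9} on symbol q: members go to different blocks, giving {4,6,7,9} and {3,5,8}.
No further refinement is possible. Final partition (3 blocks): {0,1,2} | {4,6,7,9} | {3,5,8}.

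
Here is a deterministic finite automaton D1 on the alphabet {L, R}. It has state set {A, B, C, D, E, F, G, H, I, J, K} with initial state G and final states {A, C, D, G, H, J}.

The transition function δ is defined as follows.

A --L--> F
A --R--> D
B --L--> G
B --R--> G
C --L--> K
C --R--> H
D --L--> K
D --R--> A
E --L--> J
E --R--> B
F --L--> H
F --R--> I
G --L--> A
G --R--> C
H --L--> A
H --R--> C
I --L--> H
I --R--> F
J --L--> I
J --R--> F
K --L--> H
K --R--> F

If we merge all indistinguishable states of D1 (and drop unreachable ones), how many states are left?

4

Reachable states from the start: {A,C,D,F,G,H,I,K}. Unreachable: {B,E,J} — drop them.
Start with accepting vs non-accepting: {A,C,D,G,H} | {F,I,K}.
Split {A,C,D,G,H} by δ(·,L) → {A,C,D} and {G,H}.
On input R, block {A,C,D} splits into {A,D} and {C}.
Stable partition: {A,D} | {F,I,K} | {G,H} | {C} — 4 equivalence classes.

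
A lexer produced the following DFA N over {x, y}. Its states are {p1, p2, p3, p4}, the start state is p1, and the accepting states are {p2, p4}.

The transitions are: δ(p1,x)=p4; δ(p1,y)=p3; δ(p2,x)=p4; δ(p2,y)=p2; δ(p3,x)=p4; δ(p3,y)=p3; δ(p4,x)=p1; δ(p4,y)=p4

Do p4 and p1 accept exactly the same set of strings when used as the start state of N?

No

States {p2} cannot be reached from the start state, so discard them.
Start with accepting vs non-accepting: {p4} | {p1,p3}.
Stable partition: {p4} | {p1,p3} — 2 equivalence classes.
p4 and p1 end up in different blocks, so they are distinguishable. For instance, the string 'ε' is accepted from only p4.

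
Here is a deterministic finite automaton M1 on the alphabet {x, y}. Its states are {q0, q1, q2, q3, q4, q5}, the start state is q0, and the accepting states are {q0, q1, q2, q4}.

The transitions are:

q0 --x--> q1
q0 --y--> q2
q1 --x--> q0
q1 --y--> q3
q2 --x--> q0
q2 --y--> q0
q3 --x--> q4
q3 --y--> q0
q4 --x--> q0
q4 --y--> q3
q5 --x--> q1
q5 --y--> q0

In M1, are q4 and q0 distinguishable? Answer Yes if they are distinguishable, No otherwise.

Reachable states from the start: {q0,q1,q2,q3,q4}. Unreachable: {q5} — drop them.
Initial partition by acceptance: {q0,q1,q2,q4} | {q3}.
Refine {q0,q1,q2,q4} on symbol y: members go to different blocks, giving {q0,q2} and {q1,q4}.
On input x, block {q0,q2} splits into {q0} and {q2}.
The partition is now stable with 4 blocks: {q0} | {q3} | {q1,q4} | {q2}.
q4 and q0 end up in different blocks, so they are distinguishable. For instance, the string 'y' is accepted from only q0.

Yes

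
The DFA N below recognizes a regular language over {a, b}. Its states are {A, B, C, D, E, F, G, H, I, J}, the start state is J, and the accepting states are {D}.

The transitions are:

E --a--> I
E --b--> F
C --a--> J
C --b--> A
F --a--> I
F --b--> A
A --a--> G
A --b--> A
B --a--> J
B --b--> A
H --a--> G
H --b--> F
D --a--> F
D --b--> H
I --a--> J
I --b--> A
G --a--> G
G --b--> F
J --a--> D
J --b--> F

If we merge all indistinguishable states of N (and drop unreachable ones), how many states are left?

States {B,C,E} cannot be reached from the start state, so discard them.
Start with accepting vs non-accepting: {D} | {A,F,G,H,I,J}.
On input a, block {A,F,G,H,I,J} splits into {A,F,G,H,I} and {J}.
On input a, block {A,F,G,H,I} splits into {A,F,G,H} and {I}.
On input a, block {A,F,G,H} splits into {A,G,H} and {F}.
Refine {A,G,H} on symbol b: members go to different blocks, giving {G,H} and {A}.
No further refinement is possible. Final partition (6 blocks): {D} | {G,H} | {J} | {I} | {F} | {A}.

6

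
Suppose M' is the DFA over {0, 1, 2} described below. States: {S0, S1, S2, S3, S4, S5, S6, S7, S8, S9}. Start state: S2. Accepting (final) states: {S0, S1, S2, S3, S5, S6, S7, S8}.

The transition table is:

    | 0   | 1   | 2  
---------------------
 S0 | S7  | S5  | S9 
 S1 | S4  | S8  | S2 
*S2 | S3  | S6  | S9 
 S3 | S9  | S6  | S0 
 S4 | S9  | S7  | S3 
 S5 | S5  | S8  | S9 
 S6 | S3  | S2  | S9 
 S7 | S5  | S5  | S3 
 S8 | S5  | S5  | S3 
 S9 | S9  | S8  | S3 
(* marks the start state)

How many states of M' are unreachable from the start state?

2

No path from S2 leads to S1, S4; the other 8 states are all reachable.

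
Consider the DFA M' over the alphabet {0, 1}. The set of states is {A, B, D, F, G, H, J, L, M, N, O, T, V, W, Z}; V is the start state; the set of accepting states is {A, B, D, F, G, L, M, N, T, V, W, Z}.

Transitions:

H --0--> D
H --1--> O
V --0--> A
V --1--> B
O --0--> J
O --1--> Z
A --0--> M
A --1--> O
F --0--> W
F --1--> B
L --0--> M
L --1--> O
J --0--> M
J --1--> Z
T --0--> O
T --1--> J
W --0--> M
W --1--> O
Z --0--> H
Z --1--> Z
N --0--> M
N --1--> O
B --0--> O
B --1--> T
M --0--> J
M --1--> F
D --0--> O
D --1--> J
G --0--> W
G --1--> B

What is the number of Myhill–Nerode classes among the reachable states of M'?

9

States {G,L,N} cannot be reached from the start state, so discard them.
Initial partition by acceptance: {A,B,D,F,M,T,V,W,Z} | {H,J,O}.
Refine {A,B,D,F,M,T,V,W,Z} on symbol 0: members go to different blocks, giving {B,D,M,T,Z} and {A,F,V,W}.
On input 1, block {B,D,M,T,Z} splits into {B,Z} and {D,T} and {M}.
Split {B,Z} by δ(·,1) → {Z} and {B}.
On input 0, block {H,J,O} splits into {J} and {O} and {H}.
Refine {A,F,V,W} on symbol 0: members go to different blocks, giving {F,V} and {A,W}.
Stable partition: {Z} | {J} | {F,V} | {D,T} | {M} | {B} | {O} | {H} | {A,W} — 9 equivalence classes.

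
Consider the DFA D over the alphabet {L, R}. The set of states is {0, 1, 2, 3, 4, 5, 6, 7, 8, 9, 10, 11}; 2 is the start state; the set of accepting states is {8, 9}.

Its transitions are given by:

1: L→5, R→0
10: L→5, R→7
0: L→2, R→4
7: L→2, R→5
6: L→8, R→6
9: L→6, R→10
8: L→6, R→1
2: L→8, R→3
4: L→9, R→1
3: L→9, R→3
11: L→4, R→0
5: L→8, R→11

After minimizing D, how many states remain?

5

Initial partition by acceptance: {8,9} | {0,1,2,3,4,5,6,7,10,11}.
Split {0,1,2,3,4,5,6,7,10,11} by δ(·,L) → {0,1,7,10,11} and {2,3,4,5,6}.
Split {0,1,7,10,11} by δ(·,R) → {1,10,11} and {0,7}.
On input R, block {2,3,4,5,6} splits into {2,3,6} and {4,5}.
The partition is now stable with 5 blocks: {8,9} | {1,10,11} | {2,3,6} | {0,7} | {4,5}.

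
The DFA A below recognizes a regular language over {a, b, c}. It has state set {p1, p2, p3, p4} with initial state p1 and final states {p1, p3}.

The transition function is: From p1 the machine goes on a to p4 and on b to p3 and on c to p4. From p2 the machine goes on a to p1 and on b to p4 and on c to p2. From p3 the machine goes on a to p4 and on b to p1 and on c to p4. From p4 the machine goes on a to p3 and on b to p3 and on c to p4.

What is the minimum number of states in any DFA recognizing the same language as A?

2

Reachable states from the start: {p1,p3,p4}. Unreachable: {p2} — drop them.
Start with accepting vs non-accepting: {p1,p3} | {p4}.
Stable partition: {p1,p3} | {p4} — 2 equivalence classes.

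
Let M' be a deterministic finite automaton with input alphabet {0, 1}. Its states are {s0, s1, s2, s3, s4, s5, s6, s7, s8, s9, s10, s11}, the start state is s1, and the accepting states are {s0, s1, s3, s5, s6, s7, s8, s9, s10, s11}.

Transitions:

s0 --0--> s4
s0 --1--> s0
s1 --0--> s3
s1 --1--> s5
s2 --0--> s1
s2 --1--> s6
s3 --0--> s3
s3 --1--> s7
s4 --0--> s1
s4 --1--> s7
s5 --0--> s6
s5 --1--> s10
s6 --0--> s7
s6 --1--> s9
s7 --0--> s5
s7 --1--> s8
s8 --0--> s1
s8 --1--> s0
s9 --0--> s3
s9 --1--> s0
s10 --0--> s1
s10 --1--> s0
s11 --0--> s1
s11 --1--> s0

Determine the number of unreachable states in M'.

No path from s1 leads to s2, s11; the other 10 states are all reachable.

2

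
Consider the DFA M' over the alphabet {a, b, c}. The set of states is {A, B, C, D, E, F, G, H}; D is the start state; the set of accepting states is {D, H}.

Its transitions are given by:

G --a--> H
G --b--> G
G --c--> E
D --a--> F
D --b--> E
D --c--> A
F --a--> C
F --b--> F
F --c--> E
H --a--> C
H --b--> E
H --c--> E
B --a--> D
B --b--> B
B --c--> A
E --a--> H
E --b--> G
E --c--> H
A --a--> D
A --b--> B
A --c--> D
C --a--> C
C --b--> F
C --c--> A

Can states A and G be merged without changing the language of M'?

Initial partition by acceptance: {D,H} | {A,B,C,E,F,G}.
On input a, block {A,B,C,E,F,G} splits into {A,B,E,G} and {C,F}.
Split {A,B,E,G} by δ(·,c) → {A,E} and {B,G}.
No further refinement is possible. Final partition (4 blocks): {D,H} | {A,E} | {C,F} | {B,G}.
A and G end up in different blocks, so they are distinguishable. For instance, the string 'c' is accepted from only A.

No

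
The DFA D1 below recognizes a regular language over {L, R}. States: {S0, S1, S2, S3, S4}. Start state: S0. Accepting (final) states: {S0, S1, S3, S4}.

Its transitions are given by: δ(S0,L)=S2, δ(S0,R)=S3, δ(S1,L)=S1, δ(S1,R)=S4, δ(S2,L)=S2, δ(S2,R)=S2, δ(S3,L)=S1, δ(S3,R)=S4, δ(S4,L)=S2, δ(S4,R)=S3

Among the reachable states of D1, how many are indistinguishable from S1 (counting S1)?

2

P0 = {S0,S1,S3,S4} | {S2}.
Split {S0,S1,S3,S4} by δ(·,L) → {S0,S4} and {S1,S3}.
Stable partition: {S0,S4} | {S2} | {S1,S3} — 3 equivalence classes.
The equivalence class containing S1 is {S1,S3}, of size 2.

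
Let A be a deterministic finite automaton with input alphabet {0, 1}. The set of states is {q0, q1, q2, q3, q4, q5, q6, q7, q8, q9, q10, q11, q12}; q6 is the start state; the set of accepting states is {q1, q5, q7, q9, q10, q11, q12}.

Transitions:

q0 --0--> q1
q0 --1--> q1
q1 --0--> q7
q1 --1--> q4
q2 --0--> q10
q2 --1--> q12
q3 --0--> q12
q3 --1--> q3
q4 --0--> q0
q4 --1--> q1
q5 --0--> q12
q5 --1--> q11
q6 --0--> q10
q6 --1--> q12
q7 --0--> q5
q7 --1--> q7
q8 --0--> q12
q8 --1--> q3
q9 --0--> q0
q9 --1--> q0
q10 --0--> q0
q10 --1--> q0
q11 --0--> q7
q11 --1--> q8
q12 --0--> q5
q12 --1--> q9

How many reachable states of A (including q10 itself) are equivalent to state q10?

2

States {q2} cannot be reached from the start state, so discard them.
P0 = {q1,q5,q7,q9,q10,q11,q12} | {q0,q3,q4,q6,q8}.
Refine {q1,q5,q7,q9,q10,q11,q12} on symbol 0: members go to different blocks, giving {q1,q5,q7,q11,q12} and {q9,q10}.
On input 1, block {q1,q5,q7,q11,q12} splits into {q1,q11} and {q5,q7} and {q12}.
Split {q0,q3,q4,q6,q8} by δ(·,0) → {q3,q8} and {q0} and {q4} and {q6}.
On input 1, block {q1,q11} splits into {q1} and {q11}.
On input 0, block {q5,q7} splits into {q5} and {q7}.
Stable partition: {q1} | {q3,q8} | {q9,q10} | {q5} | {q12} | {q0} | {q4} | {q6} | {q11} | {q7} — 10 equivalence classes.
State q10 belongs to the block {q9,q10}, which has 2 states.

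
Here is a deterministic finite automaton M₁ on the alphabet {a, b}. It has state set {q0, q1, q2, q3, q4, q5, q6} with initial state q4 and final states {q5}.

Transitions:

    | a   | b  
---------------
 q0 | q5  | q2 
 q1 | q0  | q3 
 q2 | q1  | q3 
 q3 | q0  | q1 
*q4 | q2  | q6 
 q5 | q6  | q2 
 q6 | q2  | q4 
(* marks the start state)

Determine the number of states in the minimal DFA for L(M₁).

Initial partition by acceptance: {q5} | {q0,q1,q2,q3,q4,q6}.
On input a, block {q0,q1,q2,q3,q4,q6} splits into {q1,q2,q3,q4,q6} and {q0}.
Split {q1,q2,q3,q4,q6} by δ(·,a) → {q2,q4,q6} and {q1,q3}.
On input a, block {q2,q4,q6} splits into {q4,q6} and {q2}.
No further refinement is possible. Final partition (5 blocks): {q5} | {q4,q6} | {q0} | {q1,q3} | {q2}.

5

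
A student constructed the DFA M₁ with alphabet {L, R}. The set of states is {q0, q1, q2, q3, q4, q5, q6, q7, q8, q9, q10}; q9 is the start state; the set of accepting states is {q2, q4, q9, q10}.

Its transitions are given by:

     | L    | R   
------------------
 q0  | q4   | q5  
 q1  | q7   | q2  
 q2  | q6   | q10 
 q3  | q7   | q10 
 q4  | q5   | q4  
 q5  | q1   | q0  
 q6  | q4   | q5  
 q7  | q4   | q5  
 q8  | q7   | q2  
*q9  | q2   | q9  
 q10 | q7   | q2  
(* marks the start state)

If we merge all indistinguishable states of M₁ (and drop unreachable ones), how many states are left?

Reachable states from the start: {q0,q1,q2,q4,q5,q6,q7,q9,q10}. Unreachable: {q3,q8} — drop them.
P0 = {q2,q4,q9,q10} | {q0,q1,q5,q6,q7}.
Refine {q2,q4,q9,q10} on symbol L: members go to different blocks, giving {q2,q4,q10} and {q9}.
Refine {q0,q1,q5,q6,q7} on symbol L: members go to different blocks, giving {q0,q6,q7} and {q1,q5}.
Refine {q2,q4,q10} on symbol L: members go to different blocks, giving {q2,q10} and {q4}.
On input L, block {q1,q5} splits into {q1} and {q5}.
Stable partition: {q2,q10} | {q0,q6,q7} | {q9} | {q1} | {q4} | {q5} — 6 equivalence classes.

6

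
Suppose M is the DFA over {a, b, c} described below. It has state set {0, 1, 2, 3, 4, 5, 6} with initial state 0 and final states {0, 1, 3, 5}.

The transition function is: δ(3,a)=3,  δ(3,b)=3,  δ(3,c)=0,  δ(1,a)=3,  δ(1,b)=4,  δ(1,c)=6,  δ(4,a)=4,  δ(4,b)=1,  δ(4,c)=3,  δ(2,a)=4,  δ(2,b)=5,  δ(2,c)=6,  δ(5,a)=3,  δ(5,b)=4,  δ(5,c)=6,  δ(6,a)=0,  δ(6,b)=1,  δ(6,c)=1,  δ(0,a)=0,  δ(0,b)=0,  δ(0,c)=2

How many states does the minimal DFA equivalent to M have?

All states are reachable from the start state.
P0 = {0,1,3,5} | {2,4,6}.
Split {0,1,3,5} by δ(·,b) → {0,3} and {1,5}.
On input c, block {0,3} splits into {0} and {3}.
On input a, block {2,4,6} splits into {2,4} and {6}.
On input c, block {2,4} splits into {2} and {4}.
No further refinement is possible. Final partition (6 blocks): {0} | {2} | {1,5} | {3} | {6} | {4}.

6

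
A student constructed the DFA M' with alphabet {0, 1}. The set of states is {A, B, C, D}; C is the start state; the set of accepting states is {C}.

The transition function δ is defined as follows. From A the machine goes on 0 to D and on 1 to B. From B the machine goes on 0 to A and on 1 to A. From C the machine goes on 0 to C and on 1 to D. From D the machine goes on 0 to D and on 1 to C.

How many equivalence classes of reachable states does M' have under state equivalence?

2

First remove the unreachable states {A,B}; 2 states remain.
P0 = {C} | {D}.
No further refinement is possible. Final partition (2 blocks): {C} | {D}.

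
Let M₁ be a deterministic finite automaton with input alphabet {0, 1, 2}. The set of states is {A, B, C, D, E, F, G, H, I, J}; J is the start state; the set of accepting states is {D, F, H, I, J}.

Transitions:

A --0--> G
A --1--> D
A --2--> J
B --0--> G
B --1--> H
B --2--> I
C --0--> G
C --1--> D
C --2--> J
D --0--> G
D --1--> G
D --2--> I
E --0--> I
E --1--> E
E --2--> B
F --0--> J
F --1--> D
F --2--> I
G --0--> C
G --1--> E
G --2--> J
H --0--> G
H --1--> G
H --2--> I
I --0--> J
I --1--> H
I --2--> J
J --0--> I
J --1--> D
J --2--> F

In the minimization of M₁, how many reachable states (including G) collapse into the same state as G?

First remove the unreachable states {A}; 9 states remain.
Start with accepting vs non-accepting: {D,F,H,I,J} | {B,C,E,G}.
Split {D,F,H,I,J} by δ(·,0) → {F,I,J} and {D,H}.
On input 0, block {B,C,E,G} splits into {B,C,G} and {E}.
Refine {B,C,G} on symbol 1: members go to different blocks, giving {B,C} and {G}.
The partition is now stable with 5 blocks: {F,I,J} | {B,C} | {D,H} | {E} | {G}.
The equivalence class containing G is {G}, of size 1.

1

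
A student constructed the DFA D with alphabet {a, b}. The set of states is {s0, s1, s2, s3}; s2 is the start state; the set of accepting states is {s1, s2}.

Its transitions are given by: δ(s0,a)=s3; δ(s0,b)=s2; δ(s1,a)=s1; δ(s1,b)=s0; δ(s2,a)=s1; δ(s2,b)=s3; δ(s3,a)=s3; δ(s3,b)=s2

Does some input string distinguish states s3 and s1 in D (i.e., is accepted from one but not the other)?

Start with accepting vs non-accepting: {s1,s2} | {s0,s3}.
The partition is now stable with 2 blocks: {s1,s2} | {s0,s3}.
s3 and s1 end up in different blocks, so they are distinguishable. For instance, the string 'ε' is accepted from only s1.

Yes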